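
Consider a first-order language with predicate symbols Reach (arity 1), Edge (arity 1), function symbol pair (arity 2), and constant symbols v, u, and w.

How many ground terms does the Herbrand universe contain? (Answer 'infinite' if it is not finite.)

The signature has at least one function symbol (pair, arity 2) and at least one constant (v).
Iterating pair gives infinitely many distinct ground terms: v, pair(v, v), pair(pair(v, v), pair(v, v)), ...
So the Herbrand universe is infinite.

infinite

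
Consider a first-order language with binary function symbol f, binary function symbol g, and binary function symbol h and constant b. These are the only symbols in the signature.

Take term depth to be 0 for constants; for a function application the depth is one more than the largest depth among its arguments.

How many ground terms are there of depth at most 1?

4

Let N_k count ground terms of depth at most k. Each non-constant term of depth ≤ k is some function symbol applied to depth-≤(k−1) arguments, giving N_k = 1 + N_{k-1}^2 + N_{k-1}^2 + N_{k-1}^2.
N_0 = 1
N_1 = 1 + 1^2 + 1^2 + 1^2 = 4
Explicitly: b, f(b, b), g(b, b), h(b, b).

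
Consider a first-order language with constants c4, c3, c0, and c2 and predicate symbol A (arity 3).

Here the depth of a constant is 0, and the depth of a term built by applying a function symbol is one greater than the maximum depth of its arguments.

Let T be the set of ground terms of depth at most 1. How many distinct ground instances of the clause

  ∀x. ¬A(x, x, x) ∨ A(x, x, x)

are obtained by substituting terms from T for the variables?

Ground terms of depth ≤ 1:
  With no function symbols every ground term is a constant, so there are exactly 4 ground terms at every depth bound.
  N_0 = 4
  N_1 = 4
  Explicitly: c4, c3, c0, c2.
So there are 4 ground terms available for substitution.
There is 1 variable to instantiate (x),  occurring in at least one literal, so different choices give different ground instances.
Number of ground instances = 4.

4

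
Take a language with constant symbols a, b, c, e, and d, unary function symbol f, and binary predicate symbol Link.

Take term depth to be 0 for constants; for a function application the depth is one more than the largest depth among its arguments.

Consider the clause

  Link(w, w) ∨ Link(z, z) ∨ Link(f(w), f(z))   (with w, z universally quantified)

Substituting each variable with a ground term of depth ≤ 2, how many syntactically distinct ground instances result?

225

Ground terms of depth ≤ 2:
  Count level by level. With function symbols f/1, the terms of depth ≤ k are the 5 constants together with each function applied to depth-≤(k−1) tuples, so N_k = 5 + N_{k-1}.
  N_0 = 5
  N_1 = 5 + 5 = 10
  N_2 = 5 + 10 = 15
So there are 15 ground terms available for substitution.
There are 2 variables to instantiate (w, z), each occurring in at least one literal, so different choices give different ground instances.
Number of ground instances = 15^2 = 225.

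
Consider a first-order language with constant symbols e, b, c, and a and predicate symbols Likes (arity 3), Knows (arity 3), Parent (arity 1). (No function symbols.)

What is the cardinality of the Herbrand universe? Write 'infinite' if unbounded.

4

There are no function symbols, so every ground term is one of the 4 constants.
The Herbrand universe is {e, b, c, a}, which is finite with 4 elements.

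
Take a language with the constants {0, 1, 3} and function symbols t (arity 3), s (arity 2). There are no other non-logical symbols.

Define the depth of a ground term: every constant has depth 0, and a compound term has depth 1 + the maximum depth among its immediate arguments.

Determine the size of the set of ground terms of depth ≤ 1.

39

Let N_k = |{terms of depth ≤ k}|. Then N_0 = 3 and N_k = 3 + N_{k-1}^3 + N_{k-1}^2 for k ≥ 1 (one summand per function symbol, arity giving the exponent).
N_0 = 3
N_1 = 3 + 3^3 + 3^2 = 39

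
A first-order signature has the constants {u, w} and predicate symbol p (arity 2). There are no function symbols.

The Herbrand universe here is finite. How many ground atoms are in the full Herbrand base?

4

With no function symbols, the Herbrand universe is just the 2 constants.
Ground atoms per predicate: p: 2^2 = 4.
Herbrand base size = 4 = 4.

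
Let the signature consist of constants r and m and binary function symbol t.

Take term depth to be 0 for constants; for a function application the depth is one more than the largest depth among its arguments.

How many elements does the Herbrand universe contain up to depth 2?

If N_k denotes the number of depth-≤k ground terms, the 2 constants give N_0 = 2, and each function symbol of arity r contributes N_{k-1}^r new terms at level k: N_k = 2 + N_{k-1}^2.
N_0 = 2
N_1 = 2 + 2^2 = 6
N_2 = 2 + 6^2 = 38

38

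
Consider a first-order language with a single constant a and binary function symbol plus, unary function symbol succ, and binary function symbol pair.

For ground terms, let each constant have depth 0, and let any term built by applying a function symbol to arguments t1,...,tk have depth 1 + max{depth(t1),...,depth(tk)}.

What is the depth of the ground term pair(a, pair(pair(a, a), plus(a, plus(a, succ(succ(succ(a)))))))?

depth(pair(a, a)) = 1 + max(0, 0) = 1
depth(succ(a)) = 1 + depth(a) = 1 + 0 = 1
depth(succ(succ(a))) = 1 + depth(succ(a)) = 1 + 1 = 2
depth(succ(succ(succ(a)))) = 1 + depth(succ(succ(a))) = 1 + 2 = 3
depth(plus(a, succ(succ(succ(a))))) = 1 + max(0, 3) = 4
depth(plus(a, plus(a, succ(succ(succ(a)))))) = 1 + max(0, 4) = 5
depth(pair(pair(a, a), plus(a, plus(a, succ(succ(succ(a))))))) = 1 + max(1, 5) = 6
depth(pair(a, pair(pair(a, a), plus(a, plus(a, succ(succ(succ(a)))))))) = 1 + max(0, 6) = 7

7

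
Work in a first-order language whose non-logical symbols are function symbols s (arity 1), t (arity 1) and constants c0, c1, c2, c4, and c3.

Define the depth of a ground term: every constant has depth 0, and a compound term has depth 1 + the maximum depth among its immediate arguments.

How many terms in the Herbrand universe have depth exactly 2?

Let N_k = |{terms of depth ≤ k}|. Then N_0 = 5 and N_k = 5 + N_{k-1} + N_{k-1} for k ≥ 1 (one summand per function symbol, arity giving the exponent).
N_0 = 5
N_1 = 5 + 5 + 5 = 15
N_2 = 5 + 15 + 15 = 35
Terms of depth exactly 2: N_2 − N_1 = 35 − 15 = 20.

20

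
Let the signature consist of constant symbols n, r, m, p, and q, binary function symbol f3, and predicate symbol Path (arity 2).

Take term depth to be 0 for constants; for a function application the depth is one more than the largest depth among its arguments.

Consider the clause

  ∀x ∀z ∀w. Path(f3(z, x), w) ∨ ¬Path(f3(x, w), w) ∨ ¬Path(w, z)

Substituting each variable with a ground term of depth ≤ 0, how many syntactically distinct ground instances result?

Ground terms of depth ≤ 0:
  Let N_k = |{terms of depth ≤ k}|. Then N_0 = 5 and N_k = 5 + N_{k-1}^2 for k ≥ 1 (one summand per function symbol, arity giving the exponent).
  N_0 = 5
So there are 5 ground terms available for substitution.
Each of x, z, w ranges independently over the available ground terms, and distinct assignments produce distinct instances.
Number of ground instances = 5^3 = 125.

125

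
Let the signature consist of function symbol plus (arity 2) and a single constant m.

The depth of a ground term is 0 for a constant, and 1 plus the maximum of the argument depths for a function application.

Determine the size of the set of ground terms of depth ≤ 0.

Let N_k count ground terms of depth at most k. Each non-constant term of depth ≤ k is some function symbol applied to depth-≤(k−1) arguments, giving N_k = 1 + N_{k-1}^2.
N_0 = 1

1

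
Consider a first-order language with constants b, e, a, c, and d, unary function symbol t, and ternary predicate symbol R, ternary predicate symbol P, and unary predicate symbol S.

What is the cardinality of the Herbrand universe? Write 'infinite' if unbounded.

The signature has at least one function symbol (t, arity 1) and at least one constant (b).
Iterating t gives infinitely many distinct ground terms: b, t(b), t(t(b)), ...
So the Herbrand universe is infinite.

infinite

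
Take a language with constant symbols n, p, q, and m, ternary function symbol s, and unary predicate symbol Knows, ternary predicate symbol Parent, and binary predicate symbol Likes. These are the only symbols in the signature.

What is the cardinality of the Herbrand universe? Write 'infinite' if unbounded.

The signature has at least one function symbol (s, arity 3) and at least one constant (n).
Iterating s gives infinitely many distinct ground terms: n, s(n, n, n), s(s(n, n, n), s(n, n, n), s(n, n, n)), ...
So the Herbrand universe is infinite.

infinite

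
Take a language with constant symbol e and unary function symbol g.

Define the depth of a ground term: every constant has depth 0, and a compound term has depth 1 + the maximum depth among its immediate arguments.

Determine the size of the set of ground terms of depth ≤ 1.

Count level by level. With function symbols g/1, the terms of depth ≤ k are the 1 constant together with each function applied to depth-≤(k−1) tuples, so N_k = 1 + N_{k-1}.
N_0 = 1
N_1 = 1 + 1 = 2
Explicitly: e, g(e).

2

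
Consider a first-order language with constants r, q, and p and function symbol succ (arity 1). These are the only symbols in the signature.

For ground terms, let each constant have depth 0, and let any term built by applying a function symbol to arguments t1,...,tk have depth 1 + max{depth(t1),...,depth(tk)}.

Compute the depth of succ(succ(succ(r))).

depth(succ(r)) = 1 + depth(r) = 1 + 0 = 1
depth(succ(succ(r))) = 1 + depth(succ(r)) = 1 + 1 = 2
depth(succ(succ(succ(r)))) = 1 + depth(succ(succ(r))) = 1 + 2 = 3

3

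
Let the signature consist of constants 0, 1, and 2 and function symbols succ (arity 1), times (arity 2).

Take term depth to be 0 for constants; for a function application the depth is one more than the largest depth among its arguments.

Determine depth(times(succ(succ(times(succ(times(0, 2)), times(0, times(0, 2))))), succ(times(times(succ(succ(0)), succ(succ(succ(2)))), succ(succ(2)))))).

7

depth(times(0, 2)) = 1 + max(0, 0) = 1
depth(succ(times(0, 2))) = 1 + depth(times(0, 2)) = 1 + 1 = 2
depth(times(0, times(0, 2))) = 1 + max(0, 1) = 2
depth(times(succ(times(0, 2)), times(0, times(0, 2)))) = 1 + max(2, 2) = 3
depth(succ(times(succ(times(0, 2)), times(0, times(0, 2))))) = 1 + depth(times(succ(times(0, 2)), times(0, times(0, 2)))) = 1 + 3 = 4
depth(succ(succ(times(succ(times(0, 2)), times(0, times(0, 2)))))) = 1 + depth(succ(times(succ(times(0, 2)), times(0, times(0, 2))))) = 1 + 4 = 5
depth(succ(0)) = 1 + depth(0) = 1 + 0 = 1
depth(succ(succ(0))) = 1 + depth(succ(0)) = 1 + 1 = 2
depth(succ(2)) = 1 + depth(2) = 1 + 0 = 1
depth(succ(succ(2))) = 1 + depth(succ(2)) = 1 + 1 = 2
depth(succ(succ(succ(2)))) = 1 + depth(succ(succ(2))) = 1 + 2 = 3
depth(times(succ(succ(0)), succ(succ(succ(2))))) = 1 + max(2, 3) = 4
depth(times(times(succ(succ(0)), succ(succ(succ(2)))), succ(succ(2)))) = 1 + max(4, 2) = 5
depth(succ(times(times(succ(succ(0)), succ(succ(succ(2)))), succ(succ(2))))) = 1 + depth(times(times(succ(succ(0)), succ(succ(succ(2)))), succ(succ(2)))) = 1 + 5 = 6
depth(times(succ(succ(times(succ(times(0, 2)), times(0, times(0, 2))))), succ(times(times(succ(succ(0)), succ(succ(succ(2)))), succ(succ(2)))))) = 1 + max(5, 6) = 7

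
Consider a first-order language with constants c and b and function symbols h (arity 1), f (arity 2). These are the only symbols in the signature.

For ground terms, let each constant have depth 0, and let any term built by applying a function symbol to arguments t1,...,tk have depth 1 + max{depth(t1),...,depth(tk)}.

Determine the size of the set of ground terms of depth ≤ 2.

74

Let N_k count ground terms of depth at most k. Each non-constant term of depth ≤ k is some function symbol applied to depth-≤(k−1) arguments, giving N_k = 2 + N_{k-1} + N_{k-1}^2.
N_0 = 2
N_1 = 2 + 2 + 2^2 = 8
N_2 = 2 + 8 + 8^2 = 74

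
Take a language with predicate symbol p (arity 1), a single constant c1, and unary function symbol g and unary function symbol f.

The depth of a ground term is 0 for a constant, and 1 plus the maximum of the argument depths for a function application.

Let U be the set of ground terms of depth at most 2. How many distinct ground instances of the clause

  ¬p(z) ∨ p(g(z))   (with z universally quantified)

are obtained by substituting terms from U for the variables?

7

Ground terms of depth ≤ 2:
  Write N_k for the number of ground terms of depth ≤ k. A term of depth ≤ k is either a constant or a function symbol applied to arguments of depth ≤ k−1, so N_k = 1 + N_{k-1} + N_{k-1}.
  N_0 = 1
  N_1 = 1 + 1 + 1 = 3
  N_2 = 1 + 3 + 3 = 7
  Explicitly: c1, g(c1), g(g(c1)), g(f(c1)), f(c1), f(g(c1)), f(f(c1)).
So there are 7 ground terms available for substitution.
There is 1 variable to instantiate (z),  occurring in at least one literal, so different choices give different ground instances.
Number of ground instances = 7.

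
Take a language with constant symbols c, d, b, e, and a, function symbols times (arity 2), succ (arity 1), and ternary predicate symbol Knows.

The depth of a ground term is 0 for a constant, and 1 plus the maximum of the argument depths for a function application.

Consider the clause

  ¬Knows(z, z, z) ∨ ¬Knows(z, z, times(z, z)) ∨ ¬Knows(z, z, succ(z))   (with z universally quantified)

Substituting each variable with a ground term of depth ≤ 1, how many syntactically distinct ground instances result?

Ground terms of depth ≤ 1:
  Write N_k for the number of ground terms of depth ≤ k. A term of depth ≤ k is either a constant or a function symbol applied to arguments of depth ≤ k−1, so N_k = 5 + N_{k-1}^2 + N_{k-1}.
  N_0 = 5
  N_1 = 5 + 5^2 + 5 = 35
So there are 35 ground terms available for substitution.
The body mentions the single quantified variable z; since ground terms form a free algebra, no two substitutions collapse to the same formula.
Number of ground instances = 35.

35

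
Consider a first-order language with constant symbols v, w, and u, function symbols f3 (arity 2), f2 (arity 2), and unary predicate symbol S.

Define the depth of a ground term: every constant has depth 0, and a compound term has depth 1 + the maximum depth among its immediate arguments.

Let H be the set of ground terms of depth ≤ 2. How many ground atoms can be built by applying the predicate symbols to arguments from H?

First count ground terms of depth ≤ 2.
Let N_k count ground terms of depth at most k. Each non-constant term of depth ≤ k is some function symbol applied to depth-≤(k−1) arguments, giving N_k = 3 + N_{k-1}^2 + N_{k-1}^2.
N_0 = 3
N_1 = 3 + 3^2 + 3^2 = 21
N_2 = 3 + 21^2 + 21^2 = 885
So |H| = 885.
A ground atom is a predicate applied to a tuple of terms from H, so the count is the sum over predicates of |H|^arity:
  S: 885
Total ground atoms: 885.

885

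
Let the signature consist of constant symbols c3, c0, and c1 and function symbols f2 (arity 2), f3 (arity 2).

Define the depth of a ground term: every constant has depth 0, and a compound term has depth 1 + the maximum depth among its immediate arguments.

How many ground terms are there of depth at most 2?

Let N_k count ground terms of depth at most k. Each non-constant term of depth ≤ k is some function symbol applied to depth-≤(k−1) arguments, giving N_k = 3 + N_{k-1}^2 + N_{k-1}^2.
N_0 = 3
N_1 = 3 + 3^2 + 3^2 = 21
N_2 = 3 + 21^2 + 21^2 = 885

885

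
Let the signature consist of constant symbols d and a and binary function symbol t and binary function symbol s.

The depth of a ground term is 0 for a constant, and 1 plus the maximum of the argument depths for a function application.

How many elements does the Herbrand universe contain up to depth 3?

81610

Count level by level. With function symbols t/2, s/2, the terms of depth ≤ k are the 2 constants together with each function applied to depth-≤(k−1) tuples, so N_k = 2 + N_{k-1}^2 + N_{k-1}^2.
N_0 = 2
N_1 = 2 + 2^2 + 2^2 = 10
N_2 = 2 + 10^2 + 10^2 = 202
N_3 = 2 + 202^2 + 202^2 = 81610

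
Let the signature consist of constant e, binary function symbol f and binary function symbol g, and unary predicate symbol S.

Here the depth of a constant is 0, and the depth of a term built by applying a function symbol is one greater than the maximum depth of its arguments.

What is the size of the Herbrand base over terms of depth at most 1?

First count ground terms of depth ≤ 1.
Let N_k count ground terms of depth at most k. Each non-constant term of depth ≤ k is some function symbol applied to depth-≤(k−1) arguments, giving N_k = 1 + N_{k-1}^2 + N_{k-1}^2.
N_0 = 1
N_1 = 1 + 1^2 + 1^2 = 3
So |H| = 3.
Ground atoms are formed by filling each argument slot of a predicate with a term from H, so an r-ary predicate gives |H|^r atoms:
  S: 3
Total ground atoms: 3.

3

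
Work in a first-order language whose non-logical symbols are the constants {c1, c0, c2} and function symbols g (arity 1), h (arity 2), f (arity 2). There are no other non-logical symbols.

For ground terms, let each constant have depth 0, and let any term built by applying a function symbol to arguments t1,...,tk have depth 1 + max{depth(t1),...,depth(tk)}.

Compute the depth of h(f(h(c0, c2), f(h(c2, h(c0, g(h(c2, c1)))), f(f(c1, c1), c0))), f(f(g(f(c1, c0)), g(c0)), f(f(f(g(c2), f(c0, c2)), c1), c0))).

7

depth(h(c0, c2)) = 1 + max(0, 0) = 1
depth(h(c2, c1)) = 1 + max(0, 0) = 1
depth(g(h(c2, c1))) = 1 + depth(h(c2, c1)) = 1 + 1 = 2
depth(h(c0, g(h(c2, c1)))) = 1 + max(0, 2) = 3
depth(h(c2, h(c0, g(h(c2, c1))))) = 1 + max(0, 3) = 4
depth(f(c1, c1)) = 1 + max(0, 0) = 1
depth(f(f(c1, c1), c0)) = 1 + max(1, 0) = 2
depth(f(h(c2, h(c0, g(h(c2, c1)))), f(f(c1, c1), c0))) = 1 + max(4, 2) = 5
depth(f(h(c0, c2), f(h(c2, h(c0, g(h(c2, c1)))), f(f(c1, c1), c0)))) = 1 + max(1, 5) = 6
depth(f(c1, c0)) = 1 + max(0, 0) = 1
depth(g(f(c1, c0))) = 1 + depth(f(c1, c0)) = 1 + 1 = 2
depth(g(c0)) = 1 + depth(c0) = 1 + 0 = 1
depth(f(g(f(c1, c0)), g(c0))) = 1 + max(2, 1) = 3
depth(g(c2)) = 1 + depth(c2) = 1 + 0 = 1
depth(f(c0, c2)) = 1 + max(0, 0) = 1
depth(f(g(c2), f(c0, c2))) = 1 + max(1, 1) = 2
depth(f(f(g(c2), f(c0, c2)), c1)) = 1 + max(2, 0) = 3
depth(f(f(f(g(c2), f(c0, c2)), c1), c0)) = 1 + max(3, 0) = 4
depth(f(f(g(f(c1, c0)), g(c0)), f(f(f(g(c2), f(c0, c2)), c1), c0))) = 1 + max(3, 4) = 5
depth(h(f(h(c0, c2), f(h(c2, h(c0, g(h(c2, c1)))), f(f(c1, c1), c0))), f(f(g(f(c1, c0)), g(c0)), f(f(f(g(c2), f(c0, c2)), c1), c0)))) = 1 + max(6, 5) = 7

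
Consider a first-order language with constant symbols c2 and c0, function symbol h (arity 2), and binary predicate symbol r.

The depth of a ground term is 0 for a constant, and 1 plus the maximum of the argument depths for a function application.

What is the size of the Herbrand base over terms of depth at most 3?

2090916

First count ground terms of depth ≤ 3.
Write N_k for the number of ground terms of depth ≤ k. A term of depth ≤ k is either a constant or a function symbol applied to arguments of depth ≤ k−1, so N_k = 2 + N_{k-1}^2.
N_0 = 2
N_1 = 2 + 2^2 = 6
N_2 = 2 + 6^2 = 38
N_3 = 2 + 38^2 = 1446
So |H| = 1446.
Each predicate of arity r yields |H|^r ground atoms (one per choice of an r-tuple from H):
  r: 1446^2 = 2090916
Total ground atoms: 2090916.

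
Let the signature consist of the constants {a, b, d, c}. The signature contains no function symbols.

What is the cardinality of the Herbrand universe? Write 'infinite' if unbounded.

4

There are no function symbols, so every ground term is one of the 4 constants.
The Herbrand universe is {a, b, d, c}, which is finite with 4 elements.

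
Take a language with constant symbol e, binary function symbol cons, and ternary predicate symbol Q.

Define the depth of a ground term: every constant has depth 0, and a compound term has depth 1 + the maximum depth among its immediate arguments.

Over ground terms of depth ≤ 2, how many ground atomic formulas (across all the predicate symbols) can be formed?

125

First count ground terms of depth ≤ 2.
Let N_k = |{terms of depth ≤ k}|. Then N_0 = 1 and N_k = 1 + N_{k-1}^2 for k ≥ 1 (one summand per function symbol, arity giving the exponent).
N_0 = 1
N_1 = 1 + 1^2 = 2
N_2 = 1 + 2^2 = 5
Explicitly: e, cons(e, e), cons(e, cons(e, e)), cons(cons(e, e), e), cons(cons(e, e), cons(e, e)).
So |H| = 5.
A ground atom is a predicate applied to a tuple of terms from H, so the count is the sum over predicates of |H|^arity:
  Q: 5^3 = 125
Total ground atoms: 125.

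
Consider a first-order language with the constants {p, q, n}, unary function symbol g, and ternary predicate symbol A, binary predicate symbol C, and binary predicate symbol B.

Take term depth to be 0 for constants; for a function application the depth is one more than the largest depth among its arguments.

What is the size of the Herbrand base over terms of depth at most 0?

First count ground terms of depth ≤ 0.
Let N_k count ground terms of depth at most k. Each non-constant term of depth ≤ k is some function symbol applied to depth-≤(k−1) arguments, giving N_k = 3 + N_{k-1}.
N_0 = 3
Explicitly: p, q, n.
So |H| = 3.
A ground atom is a predicate applied to a tuple of terms from H, so the count is the sum over predicates of |H|^arity:
  A: 3^3 = 27;  C: 3^2 = 9;  B: 3^2 = 9
Total ground atoms: 27 + 9 + 9 = 45.

45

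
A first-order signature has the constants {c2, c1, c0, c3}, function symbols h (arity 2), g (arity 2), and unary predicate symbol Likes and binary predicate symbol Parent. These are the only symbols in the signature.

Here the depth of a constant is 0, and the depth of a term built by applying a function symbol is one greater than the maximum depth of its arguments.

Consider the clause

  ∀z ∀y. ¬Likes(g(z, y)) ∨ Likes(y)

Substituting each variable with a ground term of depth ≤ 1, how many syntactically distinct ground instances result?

1296

Ground terms of depth ≤ 1:
  Let N_k count ground terms of depth at most k. Each non-constant term of depth ≤ k is some function symbol applied to depth-≤(k−1) arguments, giving N_k = 4 + N_{k-1}^2 + N_{k-1}^2.
  N_0 = 4
  N_1 = 4 + 4^2 + 4^2 = 36
So there are 36 ground terms available for substitution.
The body mentions every one of the 2 quantified variables; since ground terms form a free algebra, no two substitutions collapse to the same formula.
Number of ground instances = 36^2 = 1296.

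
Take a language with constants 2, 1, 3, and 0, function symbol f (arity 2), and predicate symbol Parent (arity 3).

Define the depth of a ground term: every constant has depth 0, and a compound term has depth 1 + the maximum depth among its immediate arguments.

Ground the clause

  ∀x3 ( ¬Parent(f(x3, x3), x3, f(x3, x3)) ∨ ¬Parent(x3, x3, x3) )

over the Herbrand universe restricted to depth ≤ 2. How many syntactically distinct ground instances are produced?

Ground terms of depth ≤ 2:
  Let N_k = |{terms of depth ≤ k}|. Then N_0 = 4 and N_k = 4 + N_{k-1}^2 for k ≥ 1 (one summand per function symbol, arity giving the exponent).
  N_0 = 4
  N_1 = 4 + 4^2 = 20
  N_2 = 4 + 20^2 = 404
So there are 404 ground terms available for substitution.
There is 1 variable to instantiate (x3),  occurring in at least one literal, so different choices give different ground instances.
Number of ground instances = 404.

404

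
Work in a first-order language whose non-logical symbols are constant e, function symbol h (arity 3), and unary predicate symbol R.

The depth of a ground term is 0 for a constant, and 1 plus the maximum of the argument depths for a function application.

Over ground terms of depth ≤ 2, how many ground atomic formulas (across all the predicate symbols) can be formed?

First count ground terms of depth ≤ 2.
Count level by level. With function symbols h/3, the terms of depth ≤ k are the 1 constant together with each function applied to depth-≤(k−1) tuples, so N_k = 1 + N_{k-1}^3.
N_0 = 1
N_1 = 1 + 1^3 = 2
N_2 = 1 + 2^3 = 9
So |H| = 9.
For each predicate symbol, the number of ground atoms is |H| raised to its arity; summing:
  R: 9
Total ground atoms: 9.

9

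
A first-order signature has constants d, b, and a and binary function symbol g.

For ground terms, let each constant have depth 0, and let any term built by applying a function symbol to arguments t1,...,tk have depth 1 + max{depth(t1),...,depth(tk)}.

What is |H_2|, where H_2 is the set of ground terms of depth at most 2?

Count level by level. With function symbols g/2, the terms of depth ≤ k are the 3 constants together with each function applied to depth-≤(k−1) tuples, so N_k = 3 + N_{k-1}^2.
N_0 = 3
N_1 = 3 + 3^2 = 12
N_2 = 3 + 12^2 = 147

147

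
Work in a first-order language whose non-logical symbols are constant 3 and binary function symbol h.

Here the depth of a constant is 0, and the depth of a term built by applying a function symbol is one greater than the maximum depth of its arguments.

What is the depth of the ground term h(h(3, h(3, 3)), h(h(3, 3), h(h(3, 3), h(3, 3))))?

depth(h(3, 3)) = 1 + max(0, 0) = 1
depth(h(3, h(3, 3))) = 1 + max(0, 1) = 2
depth(h(h(3, 3), h(3, 3))) = 1 + max(1, 1) = 2
depth(h(h(3, 3), h(h(3, 3), h(3, 3)))) = 1 + max(1, 2) = 3
depth(h(h(3, h(3, 3)), h(h(3, 3), h(h(3, 3), h(3, 3))))) = 1 + max(2, 3) = 4

4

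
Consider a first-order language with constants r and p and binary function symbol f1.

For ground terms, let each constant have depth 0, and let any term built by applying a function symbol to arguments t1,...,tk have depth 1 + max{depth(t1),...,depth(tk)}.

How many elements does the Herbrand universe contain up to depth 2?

38

Let N_k = |{terms of depth ≤ k}|. Then N_0 = 2 and N_k = 2 + N_{k-1}^2 for k ≥ 1 (one summand per function symbol, arity giving the exponent).
N_0 = 2
N_1 = 2 + 2^2 = 6
N_2 = 2 + 6^2 = 38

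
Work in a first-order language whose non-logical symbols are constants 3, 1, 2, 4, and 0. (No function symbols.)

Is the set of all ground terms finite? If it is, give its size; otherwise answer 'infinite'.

There are no function symbols, so every ground term is one of the 5 constants.
The Herbrand universe is {3, 1, 2, 4, 0}, which is finite with 5 elements.

5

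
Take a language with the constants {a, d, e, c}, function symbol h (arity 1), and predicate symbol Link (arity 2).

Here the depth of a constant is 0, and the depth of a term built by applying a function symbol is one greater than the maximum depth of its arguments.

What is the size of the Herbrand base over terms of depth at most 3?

256

First count ground terms of depth ≤ 3.
Let N_k = |{terms of depth ≤ k}|. Then N_0 = 4 and N_k = 4 + N_{k-1} for k ≥ 1 (one summand per function symbol, arity giving the exponent).
N_0 = 4
N_1 = 4 + 4 = 8
N_2 = 4 + 8 = 12
N_3 = 4 + 12 = 16
So |H| = 16.
Each predicate of arity r yields |H|^r ground atoms (one per choice of an r-tuple from H):
  Link: 16^2 = 256
Total ground atoms: 256.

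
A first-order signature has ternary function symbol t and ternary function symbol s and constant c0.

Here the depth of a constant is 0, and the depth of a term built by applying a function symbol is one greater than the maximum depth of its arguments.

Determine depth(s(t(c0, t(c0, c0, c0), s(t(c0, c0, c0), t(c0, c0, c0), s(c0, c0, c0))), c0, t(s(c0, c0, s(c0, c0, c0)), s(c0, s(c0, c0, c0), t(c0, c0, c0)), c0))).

4

depth(t(c0, c0, c0)) = 1 + max(0, 0, 0) = 1
depth(s(c0, c0, c0)) = 1 + max(0, 0, 0) = 1
depth(s(t(c0, c0, c0), t(c0, c0, c0), s(c0, c0, c0))) = 1 + max(1, 1, 1) = 2
depth(t(c0, t(c0, c0, c0), s(t(c0, c0, c0), t(c0, c0, c0), s(c0, c0, c0)))) = 1 + max(0, 1, 2) = 3
depth(s(c0, c0, s(c0, c0, c0))) = 1 + max(0, 0, 1) = 2
depth(s(c0, s(c0, c0, c0), t(c0, c0, c0))) = 1 + max(0, 1, 1) = 2
depth(t(s(c0, c0, s(c0, c0, c0)), s(c0, s(c0, c0, c0), t(c0, c0, c0)), c0)) = 1 + max(2, 2, 0) = 3
depth(s(t(c0, t(c0, c0, c0), s(t(c0, c0, c0), t(c0, c0, c0), s(c0, c0, c0))), c0, t(s(c0, c0, s(c0, c0, c0)), s(c0, s(c0, c0, c0), t(c0, c0, c0)), c0))) = 1 + max(3, 0, 3) = 4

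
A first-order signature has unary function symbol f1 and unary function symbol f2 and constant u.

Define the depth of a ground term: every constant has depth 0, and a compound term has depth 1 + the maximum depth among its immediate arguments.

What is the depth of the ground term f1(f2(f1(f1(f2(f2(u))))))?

6

depth(f2(u)) = 1 + depth(u) = 1 + 0 = 1
depth(f2(f2(u))) = 1 + depth(f2(u)) = 1 + 1 = 2
depth(f1(f2(f2(u)))) = 1 + depth(f2(f2(u))) = 1 + 2 = 3
depth(f1(f1(f2(f2(u))))) = 1 + depth(f1(f2(f2(u)))) = 1 + 3 = 4
depth(f2(f1(f1(f2(f2(u)))))) = 1 + depth(f1(f1(f2(f2(u))))) = 1 + 4 = 5
depth(f1(f2(f1(f1(f2(f2(u))))))) = 1 + depth(f2(f1(f1(f2(f2(u)))))) = 1 + 5 = 6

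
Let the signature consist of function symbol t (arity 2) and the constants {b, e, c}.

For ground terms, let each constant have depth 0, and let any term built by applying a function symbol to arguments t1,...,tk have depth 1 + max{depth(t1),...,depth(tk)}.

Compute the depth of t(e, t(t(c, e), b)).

3

depth(t(c, e)) = 1 + max(0, 0) = 1
depth(t(t(c, e), b)) = 1 + max(1, 0) = 2
depth(t(e, t(t(c, e), b))) = 1 + max(0, 2) = 3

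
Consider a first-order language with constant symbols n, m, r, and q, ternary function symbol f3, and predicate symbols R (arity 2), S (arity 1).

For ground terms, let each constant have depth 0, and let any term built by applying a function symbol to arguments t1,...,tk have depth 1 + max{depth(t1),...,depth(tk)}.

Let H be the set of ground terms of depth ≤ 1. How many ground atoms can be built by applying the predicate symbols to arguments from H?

First count ground terms of depth ≤ 1.
If N_k denotes the number of depth-≤k ground terms, the 4 constants give N_0 = 4, and each function symbol of arity r contributes N_{k-1}^r new terms at level k: N_k = 4 + N_{k-1}^3.
N_0 = 4
N_1 = 4 + 4^3 = 68
So |H| = 68.
Each predicate of arity r yields |H|^r ground atoms (one per choice of an r-tuple from H):
  R: 68^2 = 4624;  S: 68
Total ground atoms: 4624 + 68 = 4692.

4692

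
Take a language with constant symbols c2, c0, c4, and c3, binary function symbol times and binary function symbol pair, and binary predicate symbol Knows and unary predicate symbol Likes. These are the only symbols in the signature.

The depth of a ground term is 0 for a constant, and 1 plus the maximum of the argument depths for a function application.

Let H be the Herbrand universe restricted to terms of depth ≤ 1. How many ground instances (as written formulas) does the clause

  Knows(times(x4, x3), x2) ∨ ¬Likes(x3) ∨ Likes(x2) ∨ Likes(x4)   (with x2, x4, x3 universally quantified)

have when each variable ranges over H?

Ground terms of depth ≤ 1:
  Count level by level. With function symbols times/2, pair/2, the terms of depth ≤ k are the 4 constants together with each function applied to depth-≤(k−1) tuples, so N_k = 4 + N_{k-1}^2 + N_{k-1}^2.
  N_0 = 4
  N_1 = 4 + 4^2 + 4^2 = 36
So there are 36 ground terms available for substitution.
The clause has 3 distinct variables (x2, x4, x3), each appearing in the body. In the free term algebra distinct substitutions yield syntactically distinct ground instances.
Number of ground instances = 36^3 = 46656.

46656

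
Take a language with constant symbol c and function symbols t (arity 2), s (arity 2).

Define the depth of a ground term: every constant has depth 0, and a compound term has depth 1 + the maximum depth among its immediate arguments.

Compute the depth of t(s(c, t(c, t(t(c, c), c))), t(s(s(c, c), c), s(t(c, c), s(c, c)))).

depth(t(c, c)) = 1 + max(0, 0) = 1
depth(t(t(c, c), c)) = 1 + max(1, 0) = 2
depth(t(c, t(t(c, c), c))) = 1 + max(0, 2) = 3
depth(s(c, t(c, t(t(c, c), c)))) = 1 + max(0, 3) = 4
depth(s(c, c)) = 1 + max(0, 0) = 1
depth(s(s(c, c), c)) = 1 + max(1, 0) = 2
depth(s(t(c, c), s(c, c))) = 1 + max(1, 1) = 2
depth(t(s(s(c, c), c), s(t(c, c), s(c, c)))) = 1 + max(2, 2) = 3
depth(t(s(c, t(c, t(t(c, c), c))), t(s(s(c, c), c), s(t(c, c), s(c, c))))) = 1 + max(4, 3) = 5

5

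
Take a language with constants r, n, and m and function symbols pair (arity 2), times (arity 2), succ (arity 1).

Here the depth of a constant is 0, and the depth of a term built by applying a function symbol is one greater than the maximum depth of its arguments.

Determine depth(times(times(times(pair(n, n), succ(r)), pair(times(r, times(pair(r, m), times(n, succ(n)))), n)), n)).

7

depth(pair(n, n)) = 1 + max(0, 0) = 1
depth(succ(r)) = 1 + depth(r) = 1 + 0 = 1
depth(times(pair(n, n), succ(r))) = 1 + max(1, 1) = 2
depth(pair(r, m)) = 1 + max(0, 0) = 1
depth(succ(n)) = 1 + depth(n) = 1 + 0 = 1
depth(times(n, succ(n))) = 1 + max(0, 1) = 2
depth(times(pair(r, m), times(n, succ(n)))) = 1 + max(1, 2) = 3
depth(times(r, times(pair(r, m), times(n, succ(n))))) = 1 + max(0, 3) = 4
depth(pair(times(r, times(pair(r, m), times(n, succ(n)))), n)) = 1 + max(4, 0) = 5
depth(times(times(pair(n, n), succ(r)), pair(times(r, times(pair(r, m), times(n, succ(n)))), n))) = 1 + max(2, 5) = 6
depth(times(times(times(pair(n, n), succ(r)), pair(times(r, times(pair(r, m), times(n, succ(n)))), n)), n)) = 1 + max(6, 0) = 7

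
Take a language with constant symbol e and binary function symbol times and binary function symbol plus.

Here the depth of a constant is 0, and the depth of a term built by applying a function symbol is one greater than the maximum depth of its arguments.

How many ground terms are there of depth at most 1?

3

Let N_k count ground terms of depth at most k. Each non-constant term of depth ≤ k is some function symbol applied to depth-≤(k−1) arguments, giving N_k = 1 + N_{k-1}^2 + N_{k-1}^2.
N_0 = 1
N_1 = 1 + 1^2 + 1^2 = 3
Explicitly: e, times(e, e), plus(e, e).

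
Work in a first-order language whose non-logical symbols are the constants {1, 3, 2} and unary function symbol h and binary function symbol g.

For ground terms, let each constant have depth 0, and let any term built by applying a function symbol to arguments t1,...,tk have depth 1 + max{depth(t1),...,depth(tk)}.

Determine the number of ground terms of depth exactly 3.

59052

Count level by level. With function symbols h/1, g/2, the terms of depth ≤ k are the 3 constants together with each function applied to depth-≤(k−1) tuples, so N_k = 3 + N_{k-1} + N_{k-1}^2.
N_0 = 3
N_1 = 3 + 3 + 3^2 = 15
N_2 = 3 + 15 + 15^2 = 243
N_3 = 3 + 243 + 243^2 = 59295
Terms of depth exactly 3: N_3 − N_2 = 59295 − 243 = 59052.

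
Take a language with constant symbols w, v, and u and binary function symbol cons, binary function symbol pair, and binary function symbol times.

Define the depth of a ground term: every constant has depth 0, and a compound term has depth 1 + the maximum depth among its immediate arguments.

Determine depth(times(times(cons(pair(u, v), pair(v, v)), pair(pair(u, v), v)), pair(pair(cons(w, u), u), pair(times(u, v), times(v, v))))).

4

depth(pair(u, v)) = 1 + max(0, 0) = 1
depth(pair(v, v)) = 1 + max(0, 0) = 1
depth(cons(pair(u, v), pair(v, v))) = 1 + max(1, 1) = 2
depth(pair(pair(u, v), v)) = 1 + max(1, 0) = 2
depth(times(cons(pair(u, v), pair(v, v)), pair(pair(u, v), v))) = 1 + max(2, 2) = 3
depth(cons(w, u)) = 1 + max(0, 0) = 1
depth(pair(cons(w, u), u)) = 1 + max(1, 0) = 2
depth(times(u, v)) = 1 + max(0, 0) = 1
depth(times(v, v)) = 1 + max(0, 0) = 1
depth(pair(times(u, v), times(v, v))) = 1 + max(1, 1) = 2
depth(pair(pair(cons(w, u), u), pair(times(u, v), times(v, v)))) = 1 + max(2, 2) = 3
depth(times(times(cons(pair(u, v), pair(v, v)), pair(pair(u, v), v)), pair(pair(cons(w, u), u), pair(times(u, v), times(v, v))))) = 1 + max(3, 3) = 4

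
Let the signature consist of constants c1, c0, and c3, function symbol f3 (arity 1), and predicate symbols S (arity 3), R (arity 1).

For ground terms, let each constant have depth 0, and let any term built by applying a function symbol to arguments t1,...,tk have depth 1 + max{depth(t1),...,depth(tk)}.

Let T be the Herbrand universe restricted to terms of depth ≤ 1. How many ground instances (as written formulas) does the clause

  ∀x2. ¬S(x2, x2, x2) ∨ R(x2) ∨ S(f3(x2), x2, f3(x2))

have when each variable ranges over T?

6

Ground terms of depth ≤ 1:
  Let N_k count ground terms of depth at most k. Each non-constant term of depth ≤ k is some function symbol applied to depth-≤(k−1) arguments, giving N_k = 3 + N_{k-1}.
  N_0 = 3
  N_1 = 3 + 3 = 6
So there are 6 ground terms available for substitution.
The clause has 1 distinct variable (x2), which appears in the body. In the free term algebra distinct substitutions yield syntactically distinct ground instances.
Number of ground instances = 6.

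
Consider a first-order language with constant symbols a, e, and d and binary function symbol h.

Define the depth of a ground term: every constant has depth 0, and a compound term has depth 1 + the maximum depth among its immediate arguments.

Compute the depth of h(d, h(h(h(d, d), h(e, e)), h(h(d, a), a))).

4

depth(h(d, d)) = 1 + max(0, 0) = 1
depth(h(e, e)) = 1 + max(0, 0) = 1
depth(h(h(d, d), h(e, e))) = 1 + max(1, 1) = 2
depth(h(d, a)) = 1 + max(0, 0) = 1
depth(h(h(d, a), a)) = 1 + max(1, 0) = 2
depth(h(h(h(d, d), h(e, e)), h(h(d, a), a))) = 1 + max(2, 2) = 3
depth(h(d, h(h(h(d, d), h(e, e)), h(h(d, a), a)))) = 1 + max(0, 3) = 4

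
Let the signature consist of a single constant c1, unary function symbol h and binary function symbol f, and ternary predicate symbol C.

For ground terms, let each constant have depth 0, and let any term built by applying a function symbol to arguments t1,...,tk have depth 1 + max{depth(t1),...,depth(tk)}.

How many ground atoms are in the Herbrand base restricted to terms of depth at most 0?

1

First count ground terms of depth ≤ 0.
If N_k denotes the number of depth-≤k ground terms, the 1 constant gives N_0 = 1, and each function symbol of arity r contributes N_{k-1}^r new terms at level k: N_k = 1 + N_{k-1} + N_{k-1}^2.
N_0 = 1
Explicitly: c1.
So |H| = 1.
Each predicate of arity r yields |H|^r ground atoms (one per choice of an r-tuple from H):
  C: 1^3 = 1
Total ground atoms: 1.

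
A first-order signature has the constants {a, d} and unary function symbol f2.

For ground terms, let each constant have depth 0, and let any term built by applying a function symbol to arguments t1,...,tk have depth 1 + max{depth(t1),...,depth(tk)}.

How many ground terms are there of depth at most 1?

4

If N_k denotes the number of depth-≤k ground terms, the 2 constants give N_0 = 2, and each function symbol of arity r contributes N_{k-1}^r new terms at level k: N_k = 2 + N_{k-1}.
N_0 = 2
N_1 = 2 + 2 = 4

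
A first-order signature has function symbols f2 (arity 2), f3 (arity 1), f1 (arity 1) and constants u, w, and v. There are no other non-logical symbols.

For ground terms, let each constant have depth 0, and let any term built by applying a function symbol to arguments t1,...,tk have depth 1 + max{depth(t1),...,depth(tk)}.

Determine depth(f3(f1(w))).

2

depth(f1(w)) = 1 + depth(w) = 1 + 0 = 1
depth(f3(f1(w))) = 1 + depth(f1(w)) = 1 + 1 = 2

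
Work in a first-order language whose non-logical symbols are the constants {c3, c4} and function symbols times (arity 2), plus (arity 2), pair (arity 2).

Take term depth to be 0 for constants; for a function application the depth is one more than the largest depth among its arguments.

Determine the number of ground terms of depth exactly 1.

12

Let N_k count ground terms of depth at most k. Each non-constant term of depth ≤ k is some function symbol applied to depth-≤(k−1) arguments, giving N_k = 2 + N_{k-1}^2 + N_{k-1}^2 + N_{k-1}^2.
N_0 = 2
N_1 = 2 + 2^2 + 2^2 + 2^2 = 14
Terms of depth exactly 1: N_1 − N_0 = 14 − 2 = 12.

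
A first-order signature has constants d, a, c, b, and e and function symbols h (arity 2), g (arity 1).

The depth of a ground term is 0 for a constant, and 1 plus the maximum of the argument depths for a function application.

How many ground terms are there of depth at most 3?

1601495

Let N_k count ground terms of depth at most k. Each non-constant term of depth ≤ k is some function symbol applied to depth-≤(k−1) arguments, giving N_k = 5 + N_{k-1}^2 + N_{k-1}.
N_0 = 5
N_1 = 5 + 5^2 + 5 = 35
N_2 = 5 + 35^2 + 35 = 1265
N_3 = 5 + 1265^2 + 1265 = 1601495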